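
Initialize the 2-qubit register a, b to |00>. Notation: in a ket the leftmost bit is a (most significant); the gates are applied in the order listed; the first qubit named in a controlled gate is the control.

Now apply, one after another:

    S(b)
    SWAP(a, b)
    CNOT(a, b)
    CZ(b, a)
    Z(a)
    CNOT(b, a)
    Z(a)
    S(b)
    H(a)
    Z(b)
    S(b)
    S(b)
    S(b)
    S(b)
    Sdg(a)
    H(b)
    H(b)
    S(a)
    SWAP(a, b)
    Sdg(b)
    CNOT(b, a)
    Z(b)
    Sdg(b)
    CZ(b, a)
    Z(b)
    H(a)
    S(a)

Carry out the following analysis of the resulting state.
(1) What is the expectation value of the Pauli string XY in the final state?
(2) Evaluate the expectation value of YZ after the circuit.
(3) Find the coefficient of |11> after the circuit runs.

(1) In the final state, XY has expectation -1.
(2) In the final state, YZ has expectation 1.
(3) The amplitude on |11> is -I/2.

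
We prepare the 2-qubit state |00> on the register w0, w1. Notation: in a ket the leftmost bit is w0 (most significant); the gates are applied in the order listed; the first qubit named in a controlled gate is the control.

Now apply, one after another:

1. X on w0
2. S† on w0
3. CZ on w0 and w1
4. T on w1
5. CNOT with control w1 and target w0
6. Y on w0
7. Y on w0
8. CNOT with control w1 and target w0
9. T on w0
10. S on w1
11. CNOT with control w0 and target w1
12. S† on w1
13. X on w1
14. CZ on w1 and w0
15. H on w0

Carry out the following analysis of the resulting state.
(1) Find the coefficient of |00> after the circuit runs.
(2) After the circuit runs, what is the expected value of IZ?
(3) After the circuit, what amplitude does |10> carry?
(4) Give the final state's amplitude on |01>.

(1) |00> carries amplitude -sqrt(2)*exp(I*pi/4)/2 in the final state. Key observation: the block from step 5 through step 8 cancels to the identity and can be dropped.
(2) The observable IZ averages to 1.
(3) |10> carries amplitude sqrt(2)*exp(I*pi/4)/2 in the final state.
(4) The amplitude on |01> is 0.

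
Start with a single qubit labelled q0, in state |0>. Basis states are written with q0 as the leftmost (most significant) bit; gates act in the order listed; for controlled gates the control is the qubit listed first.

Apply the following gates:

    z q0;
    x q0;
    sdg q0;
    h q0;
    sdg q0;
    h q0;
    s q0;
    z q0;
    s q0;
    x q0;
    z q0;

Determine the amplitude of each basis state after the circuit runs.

After the circuit, the state carries amplitude -1/2 - I/2 on |0>, -1/2 + I/2 on |1>.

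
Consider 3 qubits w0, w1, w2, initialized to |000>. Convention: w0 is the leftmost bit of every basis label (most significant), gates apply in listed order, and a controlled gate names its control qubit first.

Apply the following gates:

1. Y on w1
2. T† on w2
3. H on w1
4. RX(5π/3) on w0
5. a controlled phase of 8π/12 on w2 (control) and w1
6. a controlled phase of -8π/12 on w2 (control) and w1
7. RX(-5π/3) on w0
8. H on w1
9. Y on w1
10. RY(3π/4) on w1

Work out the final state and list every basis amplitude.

After the circuit, the state carries amplitude sqrt(2 - sqrt(2))/2 on |000>, sqrt(sqrt(2) + 2)/2 on |010>, and 0 on every other basis state. Key observation: gates 3-8 undo each other exactly, leaving only the rest of the circuit to track.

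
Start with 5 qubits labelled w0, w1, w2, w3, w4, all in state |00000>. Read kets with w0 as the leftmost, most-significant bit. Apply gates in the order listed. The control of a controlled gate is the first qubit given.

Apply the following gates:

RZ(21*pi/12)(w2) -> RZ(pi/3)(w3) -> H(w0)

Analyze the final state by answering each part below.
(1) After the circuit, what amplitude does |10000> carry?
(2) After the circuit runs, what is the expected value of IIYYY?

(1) The final state's coefficient on |10000> equals sqrt(2)*exp(23*I*pi/24)/2.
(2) The expectation value of IIYYY is 0.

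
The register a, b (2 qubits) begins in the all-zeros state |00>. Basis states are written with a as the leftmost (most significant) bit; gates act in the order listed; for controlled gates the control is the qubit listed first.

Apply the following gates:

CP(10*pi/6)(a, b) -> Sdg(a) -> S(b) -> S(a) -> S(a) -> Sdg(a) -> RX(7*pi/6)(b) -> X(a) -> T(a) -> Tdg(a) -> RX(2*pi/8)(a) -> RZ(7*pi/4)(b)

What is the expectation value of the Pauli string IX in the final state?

The observable IX averages to sqrt(2)/4. Key observation: the block from step 5 through step 6 cancels to the identity and can be dropped.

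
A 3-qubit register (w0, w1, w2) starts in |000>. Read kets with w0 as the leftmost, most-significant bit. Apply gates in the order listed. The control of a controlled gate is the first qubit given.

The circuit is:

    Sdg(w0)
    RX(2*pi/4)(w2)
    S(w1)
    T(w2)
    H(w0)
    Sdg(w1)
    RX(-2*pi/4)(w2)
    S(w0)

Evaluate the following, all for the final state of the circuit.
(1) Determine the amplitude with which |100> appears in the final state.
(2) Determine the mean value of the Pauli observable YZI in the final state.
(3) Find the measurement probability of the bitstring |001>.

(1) The final state's coefficient on |100> equals sqrt(2)*(exp(3*I*pi/4) + I)/4.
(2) The expectation value of YZI is 1.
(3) A full measurement returns |001> with probability 1/4 - sqrt(2)/8.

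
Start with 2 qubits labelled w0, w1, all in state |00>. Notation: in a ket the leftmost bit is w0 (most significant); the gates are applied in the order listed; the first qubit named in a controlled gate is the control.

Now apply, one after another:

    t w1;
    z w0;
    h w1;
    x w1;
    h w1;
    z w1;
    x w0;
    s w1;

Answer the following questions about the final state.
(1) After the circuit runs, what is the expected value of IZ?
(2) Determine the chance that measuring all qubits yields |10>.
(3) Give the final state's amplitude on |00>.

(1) In the final state, IZ has expectation 1. Key observation: steps 3-6 multiply out to the identity, so the circuit reduces to the remaining gates.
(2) The probability of measuring |10> is 1.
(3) The amplitude on |00> is 0.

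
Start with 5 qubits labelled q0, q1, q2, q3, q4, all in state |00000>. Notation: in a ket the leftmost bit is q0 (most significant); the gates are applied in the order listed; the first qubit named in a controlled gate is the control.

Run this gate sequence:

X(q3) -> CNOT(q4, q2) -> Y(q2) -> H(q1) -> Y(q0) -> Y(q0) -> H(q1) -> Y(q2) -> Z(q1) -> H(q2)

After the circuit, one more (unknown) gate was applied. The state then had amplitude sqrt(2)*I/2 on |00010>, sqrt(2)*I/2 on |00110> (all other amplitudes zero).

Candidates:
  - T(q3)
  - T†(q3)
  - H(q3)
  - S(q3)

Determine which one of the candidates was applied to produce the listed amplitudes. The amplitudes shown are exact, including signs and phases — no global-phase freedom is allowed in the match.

The applied gate was S(q3).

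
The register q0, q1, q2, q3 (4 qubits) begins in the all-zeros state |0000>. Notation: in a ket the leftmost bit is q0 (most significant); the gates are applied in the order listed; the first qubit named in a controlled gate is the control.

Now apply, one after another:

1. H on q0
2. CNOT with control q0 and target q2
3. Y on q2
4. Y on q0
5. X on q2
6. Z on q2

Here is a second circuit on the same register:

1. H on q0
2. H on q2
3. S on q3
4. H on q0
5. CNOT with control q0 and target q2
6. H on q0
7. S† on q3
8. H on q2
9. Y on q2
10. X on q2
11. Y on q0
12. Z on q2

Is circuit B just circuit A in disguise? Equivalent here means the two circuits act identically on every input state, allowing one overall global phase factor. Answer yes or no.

No — the two circuits implement different unitaries, even allowing a global phase.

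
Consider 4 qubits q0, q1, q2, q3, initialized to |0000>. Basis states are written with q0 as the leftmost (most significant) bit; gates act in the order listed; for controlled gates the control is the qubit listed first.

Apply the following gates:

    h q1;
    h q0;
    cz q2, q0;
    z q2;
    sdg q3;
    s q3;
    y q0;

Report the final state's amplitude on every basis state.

After the circuit, the state carries amplitude -I/2 on |0000>, -I/2 on |0100>, I/2 on |1000>, I/2 on |1100>, and 0 on every other basis state.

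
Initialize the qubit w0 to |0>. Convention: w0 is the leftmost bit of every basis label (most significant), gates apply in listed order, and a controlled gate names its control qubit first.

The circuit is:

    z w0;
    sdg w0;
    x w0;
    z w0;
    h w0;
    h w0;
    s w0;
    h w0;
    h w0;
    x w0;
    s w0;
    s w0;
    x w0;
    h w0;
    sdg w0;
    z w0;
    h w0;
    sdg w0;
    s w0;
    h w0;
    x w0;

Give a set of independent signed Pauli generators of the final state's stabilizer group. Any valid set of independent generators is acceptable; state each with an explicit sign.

The stabilizer group can be generated by +Y, among other valid generating sets. Key observation: steps 8-9 multiply out to the identity, so the circuit reduces to the remaining gates.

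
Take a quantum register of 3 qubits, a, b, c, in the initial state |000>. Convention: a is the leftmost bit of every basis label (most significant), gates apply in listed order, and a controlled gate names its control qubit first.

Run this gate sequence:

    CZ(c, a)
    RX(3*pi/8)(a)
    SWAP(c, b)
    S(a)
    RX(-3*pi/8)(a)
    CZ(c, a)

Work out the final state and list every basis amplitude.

After the circuit, the state carries amplitude (1 - I)*(sqrt(2 - sqrt(2)) + 2*I)/4 on |000>, (1 + I)*sqrt(sqrt(2) + 2)/4 on |100>, and 0 on every other basis state.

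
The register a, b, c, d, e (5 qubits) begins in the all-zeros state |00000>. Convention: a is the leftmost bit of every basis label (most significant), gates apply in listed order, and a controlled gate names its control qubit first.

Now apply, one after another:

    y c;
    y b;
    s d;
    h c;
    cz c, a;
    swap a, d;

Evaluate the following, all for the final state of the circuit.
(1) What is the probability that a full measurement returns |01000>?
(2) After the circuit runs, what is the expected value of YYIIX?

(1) A full measurement returns |01000> with probability 1/2.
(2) The observable YYIIX averages to 0.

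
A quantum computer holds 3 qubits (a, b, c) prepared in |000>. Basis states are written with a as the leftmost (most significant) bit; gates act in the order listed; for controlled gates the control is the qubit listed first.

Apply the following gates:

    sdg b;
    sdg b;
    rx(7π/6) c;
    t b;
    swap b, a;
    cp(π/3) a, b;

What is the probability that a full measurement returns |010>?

The probability of measuring |010> is 0.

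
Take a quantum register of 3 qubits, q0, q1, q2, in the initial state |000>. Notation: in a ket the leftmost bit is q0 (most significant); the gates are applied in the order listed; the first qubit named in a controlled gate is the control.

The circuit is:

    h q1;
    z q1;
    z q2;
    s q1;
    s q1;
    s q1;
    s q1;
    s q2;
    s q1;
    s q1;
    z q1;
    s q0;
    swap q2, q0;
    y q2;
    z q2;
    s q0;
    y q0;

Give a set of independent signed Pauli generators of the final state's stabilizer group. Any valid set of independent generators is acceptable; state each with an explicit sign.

One valid set of independent stabilizer generators is -IXI, -ZII, -IIZ (any independent generating set of the same group is equally correct). Key observation: gates 4-7 undo each other exactly, leaving only the rest of the circuit to track.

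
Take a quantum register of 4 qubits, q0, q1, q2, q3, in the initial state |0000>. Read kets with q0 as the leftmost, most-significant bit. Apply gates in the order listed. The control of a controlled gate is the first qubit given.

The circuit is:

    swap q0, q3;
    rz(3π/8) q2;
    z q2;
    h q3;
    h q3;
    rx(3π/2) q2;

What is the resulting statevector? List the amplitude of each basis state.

The resulting statevector has amplitude sqrt(2)*exp(13*I*pi/16)/2 on |0000>, -sqrt(2)*exp(5*I*pi/16)/2 on |0010>, and 0 on every other basis state.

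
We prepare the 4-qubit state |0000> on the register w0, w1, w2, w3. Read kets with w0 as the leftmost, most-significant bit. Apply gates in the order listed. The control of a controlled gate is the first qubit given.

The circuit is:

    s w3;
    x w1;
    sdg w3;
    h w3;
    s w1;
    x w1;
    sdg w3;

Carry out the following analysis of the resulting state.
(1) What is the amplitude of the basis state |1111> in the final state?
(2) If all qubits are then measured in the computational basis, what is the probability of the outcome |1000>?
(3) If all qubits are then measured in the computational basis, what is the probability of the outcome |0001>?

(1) The amplitude on |1111> is 0.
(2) Outcome |1000> occurs with probability 0.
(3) A full measurement returns |0001> with probability 1/2.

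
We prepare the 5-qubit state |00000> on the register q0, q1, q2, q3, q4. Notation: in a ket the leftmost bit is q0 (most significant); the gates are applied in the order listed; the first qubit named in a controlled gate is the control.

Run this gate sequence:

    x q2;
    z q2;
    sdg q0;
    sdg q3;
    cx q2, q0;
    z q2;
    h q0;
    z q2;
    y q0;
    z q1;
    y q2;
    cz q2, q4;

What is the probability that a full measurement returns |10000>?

Outcome |10000> occurs with probability 1/2.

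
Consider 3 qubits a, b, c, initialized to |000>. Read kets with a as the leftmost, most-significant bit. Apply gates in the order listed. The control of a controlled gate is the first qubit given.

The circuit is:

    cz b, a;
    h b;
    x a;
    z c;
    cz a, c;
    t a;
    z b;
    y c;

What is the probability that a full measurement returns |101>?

The probability of measuring |101> is 1/2.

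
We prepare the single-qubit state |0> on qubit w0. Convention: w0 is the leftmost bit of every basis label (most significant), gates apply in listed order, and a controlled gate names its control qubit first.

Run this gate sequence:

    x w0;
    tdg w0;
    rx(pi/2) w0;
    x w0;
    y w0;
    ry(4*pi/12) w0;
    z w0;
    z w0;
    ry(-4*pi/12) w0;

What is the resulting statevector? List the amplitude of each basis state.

After the circuit, the state carries amplitude sqrt(2)*exp(3*I*pi/4)/2 on |0>, sqrt(2)*exp(I*pi/4)/2 on |1>.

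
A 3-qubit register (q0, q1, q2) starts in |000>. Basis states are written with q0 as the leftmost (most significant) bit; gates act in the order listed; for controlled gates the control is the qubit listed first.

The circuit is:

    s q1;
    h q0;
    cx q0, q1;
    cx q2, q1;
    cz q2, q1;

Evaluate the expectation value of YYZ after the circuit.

The observable YYZ averages to -1.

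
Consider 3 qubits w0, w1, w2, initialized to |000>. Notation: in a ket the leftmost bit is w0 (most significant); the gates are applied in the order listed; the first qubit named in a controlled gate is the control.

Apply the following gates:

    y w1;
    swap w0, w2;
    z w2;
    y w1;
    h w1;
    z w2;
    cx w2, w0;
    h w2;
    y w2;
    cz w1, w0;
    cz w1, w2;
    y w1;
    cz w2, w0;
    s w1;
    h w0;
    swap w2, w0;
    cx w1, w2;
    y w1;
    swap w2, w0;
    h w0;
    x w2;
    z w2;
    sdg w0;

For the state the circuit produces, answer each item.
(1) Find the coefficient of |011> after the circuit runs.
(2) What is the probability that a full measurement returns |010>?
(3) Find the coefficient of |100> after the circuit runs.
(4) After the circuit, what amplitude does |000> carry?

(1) The final state's coefficient on |011> equals I/2.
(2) The probability of measuring |010> is 1/4.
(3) |100> carries amplitude 0 in the final state.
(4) |000> carries amplitude -1/2 in the final state.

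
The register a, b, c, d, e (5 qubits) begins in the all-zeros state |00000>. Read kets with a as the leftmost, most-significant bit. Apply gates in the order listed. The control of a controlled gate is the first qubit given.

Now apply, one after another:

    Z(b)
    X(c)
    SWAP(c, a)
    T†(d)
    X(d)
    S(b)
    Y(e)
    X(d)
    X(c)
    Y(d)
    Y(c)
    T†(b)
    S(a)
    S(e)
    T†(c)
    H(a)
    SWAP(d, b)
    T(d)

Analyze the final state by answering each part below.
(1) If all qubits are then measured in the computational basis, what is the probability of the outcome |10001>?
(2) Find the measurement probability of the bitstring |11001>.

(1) A full measurement returns |10001> with probability 0.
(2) Outcome |11001> occurs with probability 1/2.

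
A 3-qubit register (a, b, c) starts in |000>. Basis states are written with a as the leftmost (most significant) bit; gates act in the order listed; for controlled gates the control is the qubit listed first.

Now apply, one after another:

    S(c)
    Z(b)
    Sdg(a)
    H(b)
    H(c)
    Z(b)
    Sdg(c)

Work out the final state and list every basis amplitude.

After the circuit, the state carries amplitude 1/2 on |000>, -I/2 on |001>, -1/2 on |010>, I/2 on |011>, 0 on |100>, 0 on |101>, 0 on |110>, 0 on |111>.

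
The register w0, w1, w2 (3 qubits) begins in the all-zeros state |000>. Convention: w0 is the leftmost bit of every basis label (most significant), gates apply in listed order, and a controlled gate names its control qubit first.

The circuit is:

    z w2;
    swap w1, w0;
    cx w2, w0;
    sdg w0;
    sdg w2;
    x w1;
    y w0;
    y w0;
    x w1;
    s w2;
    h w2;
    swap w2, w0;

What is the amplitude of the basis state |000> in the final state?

|000> carries amplitude sqrt(2)/2 in the final state. Key observation: steps 5-10 multiply out to the identity, so the circuit reduces to the remaining gates.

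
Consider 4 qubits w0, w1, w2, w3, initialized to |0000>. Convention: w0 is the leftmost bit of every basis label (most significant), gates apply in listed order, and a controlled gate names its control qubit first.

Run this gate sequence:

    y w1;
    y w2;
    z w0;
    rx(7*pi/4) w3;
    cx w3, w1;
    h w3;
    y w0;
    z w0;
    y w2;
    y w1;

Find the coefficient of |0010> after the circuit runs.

|0010> carries amplitude 0 in the final state.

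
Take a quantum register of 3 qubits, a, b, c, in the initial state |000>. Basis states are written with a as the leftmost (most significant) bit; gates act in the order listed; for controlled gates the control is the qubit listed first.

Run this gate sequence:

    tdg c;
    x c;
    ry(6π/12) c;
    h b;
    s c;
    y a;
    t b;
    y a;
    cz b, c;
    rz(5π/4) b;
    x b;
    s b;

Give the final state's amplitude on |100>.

The final state's coefficient on |100> equals 0.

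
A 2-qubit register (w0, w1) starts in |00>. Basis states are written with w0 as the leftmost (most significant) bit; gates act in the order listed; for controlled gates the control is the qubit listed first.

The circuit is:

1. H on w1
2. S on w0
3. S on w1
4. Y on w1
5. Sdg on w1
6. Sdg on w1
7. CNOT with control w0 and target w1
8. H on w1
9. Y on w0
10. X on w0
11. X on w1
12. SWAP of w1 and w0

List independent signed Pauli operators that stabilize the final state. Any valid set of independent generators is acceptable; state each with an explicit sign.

One valid set of independent stabilizer generators is -YI, +IZ (any independent generating set of the same group is equally correct).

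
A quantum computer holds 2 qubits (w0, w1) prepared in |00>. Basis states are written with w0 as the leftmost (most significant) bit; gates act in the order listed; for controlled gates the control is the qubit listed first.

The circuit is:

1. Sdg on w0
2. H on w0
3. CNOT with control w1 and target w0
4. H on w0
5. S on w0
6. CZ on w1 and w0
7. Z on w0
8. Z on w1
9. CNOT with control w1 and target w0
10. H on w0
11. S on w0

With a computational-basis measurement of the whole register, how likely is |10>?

A full measurement returns |10> with probability 1/2.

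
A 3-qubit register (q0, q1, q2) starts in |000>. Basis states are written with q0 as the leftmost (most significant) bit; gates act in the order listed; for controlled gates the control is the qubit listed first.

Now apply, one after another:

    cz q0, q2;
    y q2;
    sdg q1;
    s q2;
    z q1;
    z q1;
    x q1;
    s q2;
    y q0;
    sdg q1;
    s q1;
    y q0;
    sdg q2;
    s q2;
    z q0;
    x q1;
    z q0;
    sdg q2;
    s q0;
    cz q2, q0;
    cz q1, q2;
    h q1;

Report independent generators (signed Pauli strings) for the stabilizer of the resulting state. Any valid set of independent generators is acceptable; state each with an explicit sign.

The final state is stabilized by the group generated by +IXI, +ZII, -IIZ; other independent generating sets are equally valid. Key observation: the block from step 8 through step 13 cancels to the identity and can be dropped.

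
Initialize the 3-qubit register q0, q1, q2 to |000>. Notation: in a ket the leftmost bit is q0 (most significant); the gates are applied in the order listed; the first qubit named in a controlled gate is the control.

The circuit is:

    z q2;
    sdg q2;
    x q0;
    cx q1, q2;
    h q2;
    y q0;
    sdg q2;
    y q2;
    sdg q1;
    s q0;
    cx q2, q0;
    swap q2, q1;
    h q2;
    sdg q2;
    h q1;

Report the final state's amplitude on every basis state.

After the circuit, the state carries amplitude sqrt(2)*I/4 on |000>, sqrt(2)/4 on |001>, sqrt(2)*I/4 on |010>, sqrt(2)/4 on |011>, sqrt(2)/4 on |100>, -sqrt(2)*I/4 on |101>, -sqrt(2)/4 on |110>, sqrt(2)*I/4 on |111>.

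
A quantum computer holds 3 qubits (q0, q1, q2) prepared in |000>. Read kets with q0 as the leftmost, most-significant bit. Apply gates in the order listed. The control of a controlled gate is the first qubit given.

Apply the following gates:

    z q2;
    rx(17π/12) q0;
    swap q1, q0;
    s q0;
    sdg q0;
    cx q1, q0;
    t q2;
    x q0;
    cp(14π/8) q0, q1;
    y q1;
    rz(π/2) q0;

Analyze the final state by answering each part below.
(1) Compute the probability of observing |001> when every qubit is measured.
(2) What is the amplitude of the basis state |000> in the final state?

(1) The probability of measuring |001> is 0. Key observation: steps 4-5 multiply out to the identity, so the circuit reduces to the remaining gates.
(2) The amplitude on |000> is (sqrt(6 - 3*sqrt(2))/4 + sqrt(sqrt(2) + 2)/4)*exp(3*I*pi/4).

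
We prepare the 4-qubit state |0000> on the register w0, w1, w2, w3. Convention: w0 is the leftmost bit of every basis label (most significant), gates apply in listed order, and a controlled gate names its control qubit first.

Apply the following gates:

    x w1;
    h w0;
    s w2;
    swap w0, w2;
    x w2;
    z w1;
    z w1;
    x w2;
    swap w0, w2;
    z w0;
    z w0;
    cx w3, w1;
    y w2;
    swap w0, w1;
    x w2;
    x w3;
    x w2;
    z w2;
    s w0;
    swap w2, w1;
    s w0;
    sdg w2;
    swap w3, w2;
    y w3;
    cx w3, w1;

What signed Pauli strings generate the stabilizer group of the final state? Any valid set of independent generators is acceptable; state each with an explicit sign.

One valid set of independent stabilizer generators is -IXIY, -ZIII, -IZIZ, -IIZI (any independent generating set of the same group is equally correct).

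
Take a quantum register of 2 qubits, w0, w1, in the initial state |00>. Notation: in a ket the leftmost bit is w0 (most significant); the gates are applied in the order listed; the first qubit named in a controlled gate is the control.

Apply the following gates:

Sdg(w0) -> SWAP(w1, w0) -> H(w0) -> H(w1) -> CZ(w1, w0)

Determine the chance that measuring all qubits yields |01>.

The probability of measuring |01> is 1/4.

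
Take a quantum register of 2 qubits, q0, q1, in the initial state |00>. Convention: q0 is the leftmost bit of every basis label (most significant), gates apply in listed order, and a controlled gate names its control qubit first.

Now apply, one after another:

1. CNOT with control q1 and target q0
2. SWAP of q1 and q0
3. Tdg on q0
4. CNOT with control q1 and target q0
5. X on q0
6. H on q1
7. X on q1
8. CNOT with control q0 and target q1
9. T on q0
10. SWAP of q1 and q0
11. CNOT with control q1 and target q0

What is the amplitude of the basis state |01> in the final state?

The final state's coefficient on |01> equals sqrt(2)*exp(I*pi/4)/2.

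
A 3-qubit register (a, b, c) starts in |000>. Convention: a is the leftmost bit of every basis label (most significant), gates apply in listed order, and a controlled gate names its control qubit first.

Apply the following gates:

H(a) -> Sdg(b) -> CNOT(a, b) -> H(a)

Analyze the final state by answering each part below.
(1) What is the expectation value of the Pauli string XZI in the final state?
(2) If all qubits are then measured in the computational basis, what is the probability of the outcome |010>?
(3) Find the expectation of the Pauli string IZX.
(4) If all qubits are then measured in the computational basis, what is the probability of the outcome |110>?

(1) The expectation value of XZI is 1.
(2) A full measurement returns |010> with probability 1/4.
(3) The observable IZX averages to 0.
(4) The probability of measuring |110> is 1/4.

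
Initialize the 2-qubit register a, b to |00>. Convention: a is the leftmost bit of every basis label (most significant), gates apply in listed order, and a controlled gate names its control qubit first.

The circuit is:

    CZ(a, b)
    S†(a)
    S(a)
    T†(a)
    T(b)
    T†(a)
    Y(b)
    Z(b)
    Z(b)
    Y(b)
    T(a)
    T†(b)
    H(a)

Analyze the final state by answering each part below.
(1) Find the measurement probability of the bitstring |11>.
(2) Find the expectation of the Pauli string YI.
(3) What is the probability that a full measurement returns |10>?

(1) A full measurement returns |11> with probability 0. Key observation: steps 5-12 multiply out to the identity, so the circuit reduces to the remaining gates.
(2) In the final state, YI has expectation 0.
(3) Outcome |10> occurs with probability 1/2.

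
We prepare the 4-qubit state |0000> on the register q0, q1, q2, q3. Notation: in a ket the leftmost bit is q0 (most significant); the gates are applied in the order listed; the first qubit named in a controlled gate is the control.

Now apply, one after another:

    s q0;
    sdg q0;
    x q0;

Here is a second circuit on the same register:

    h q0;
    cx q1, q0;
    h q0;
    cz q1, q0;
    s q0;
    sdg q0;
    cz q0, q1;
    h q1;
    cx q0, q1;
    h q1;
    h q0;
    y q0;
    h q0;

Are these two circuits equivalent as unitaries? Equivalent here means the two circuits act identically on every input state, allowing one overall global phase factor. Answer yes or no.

No: there is an input state on which the two circuits produce genuinely different outputs (not merely differing by a phase).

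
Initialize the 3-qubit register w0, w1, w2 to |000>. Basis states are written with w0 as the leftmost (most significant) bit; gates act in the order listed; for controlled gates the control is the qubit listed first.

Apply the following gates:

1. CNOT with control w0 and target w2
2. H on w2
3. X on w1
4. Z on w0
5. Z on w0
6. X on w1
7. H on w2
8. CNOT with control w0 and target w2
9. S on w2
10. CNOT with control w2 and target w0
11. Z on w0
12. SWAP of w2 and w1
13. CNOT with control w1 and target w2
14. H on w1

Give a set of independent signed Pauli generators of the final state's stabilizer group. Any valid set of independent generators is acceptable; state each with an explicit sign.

One valid set of independent stabilizer generators is +IXI, +ZII, +IIZ (any independent generating set of the same group is equally correct). Key observation: gates 1-8 undo each other exactly, leaving only the rest of the circuit to track.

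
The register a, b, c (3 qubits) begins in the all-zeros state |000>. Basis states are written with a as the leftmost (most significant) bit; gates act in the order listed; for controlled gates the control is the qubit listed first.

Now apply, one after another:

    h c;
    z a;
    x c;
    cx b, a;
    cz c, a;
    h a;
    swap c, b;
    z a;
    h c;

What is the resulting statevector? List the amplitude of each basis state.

After the circuit, the state carries amplitude sqrt(2)/4 on |000>, sqrt(2)/4 on |001>, sqrt(2)/4 on |010>, sqrt(2)/4 on |011>, -sqrt(2)/4 on |100>, -sqrt(2)/4 on |101>, -sqrt(2)/4 on |110>, -sqrt(2)/4 on |111>.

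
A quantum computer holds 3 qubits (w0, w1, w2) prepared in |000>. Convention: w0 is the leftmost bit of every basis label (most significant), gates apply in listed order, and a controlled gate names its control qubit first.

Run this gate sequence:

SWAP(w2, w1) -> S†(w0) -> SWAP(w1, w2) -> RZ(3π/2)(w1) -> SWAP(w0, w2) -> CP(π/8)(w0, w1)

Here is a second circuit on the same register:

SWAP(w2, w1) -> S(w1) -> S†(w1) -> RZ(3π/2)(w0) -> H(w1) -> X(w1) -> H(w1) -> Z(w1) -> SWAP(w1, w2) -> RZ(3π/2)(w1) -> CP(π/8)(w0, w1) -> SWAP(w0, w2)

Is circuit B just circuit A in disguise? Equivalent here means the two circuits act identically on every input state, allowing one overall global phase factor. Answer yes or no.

No: there is an input state on which the two circuits produce genuinely different outputs (not merely differing by a phase).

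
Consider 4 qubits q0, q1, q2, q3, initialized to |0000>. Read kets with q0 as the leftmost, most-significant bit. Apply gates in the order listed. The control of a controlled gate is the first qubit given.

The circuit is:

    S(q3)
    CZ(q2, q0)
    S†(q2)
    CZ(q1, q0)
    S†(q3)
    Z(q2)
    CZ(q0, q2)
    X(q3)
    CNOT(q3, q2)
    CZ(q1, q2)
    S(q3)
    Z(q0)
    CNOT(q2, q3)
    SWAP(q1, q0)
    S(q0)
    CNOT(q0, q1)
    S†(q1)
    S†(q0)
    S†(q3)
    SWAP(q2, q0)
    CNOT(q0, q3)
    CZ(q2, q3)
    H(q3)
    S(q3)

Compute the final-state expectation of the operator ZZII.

In the final state, ZZII has expectation -1.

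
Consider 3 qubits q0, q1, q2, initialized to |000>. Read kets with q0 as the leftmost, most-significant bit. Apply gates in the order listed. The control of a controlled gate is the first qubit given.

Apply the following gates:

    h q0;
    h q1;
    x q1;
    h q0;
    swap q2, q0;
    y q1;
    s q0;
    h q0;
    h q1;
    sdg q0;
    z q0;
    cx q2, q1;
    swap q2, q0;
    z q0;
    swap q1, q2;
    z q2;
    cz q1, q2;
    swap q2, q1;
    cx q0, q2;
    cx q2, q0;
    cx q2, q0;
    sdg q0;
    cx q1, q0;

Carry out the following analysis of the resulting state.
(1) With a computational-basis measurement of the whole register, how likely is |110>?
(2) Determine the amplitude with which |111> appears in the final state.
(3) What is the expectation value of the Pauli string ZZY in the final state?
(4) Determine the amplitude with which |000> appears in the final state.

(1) The probability of measuring |110> is 1/2.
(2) The amplitude on |111> is sqrt(2)/2.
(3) In the final state, ZZY has expectation -1.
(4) The amplitude on |000> is 0.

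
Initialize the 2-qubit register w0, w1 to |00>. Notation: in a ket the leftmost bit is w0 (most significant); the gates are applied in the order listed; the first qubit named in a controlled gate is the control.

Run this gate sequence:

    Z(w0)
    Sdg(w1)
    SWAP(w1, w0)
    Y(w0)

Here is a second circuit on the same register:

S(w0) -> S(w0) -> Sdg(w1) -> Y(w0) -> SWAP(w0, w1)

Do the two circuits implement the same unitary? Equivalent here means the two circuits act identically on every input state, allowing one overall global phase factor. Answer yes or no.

No — the two circuits implement different unitaries, even allowing a global phase.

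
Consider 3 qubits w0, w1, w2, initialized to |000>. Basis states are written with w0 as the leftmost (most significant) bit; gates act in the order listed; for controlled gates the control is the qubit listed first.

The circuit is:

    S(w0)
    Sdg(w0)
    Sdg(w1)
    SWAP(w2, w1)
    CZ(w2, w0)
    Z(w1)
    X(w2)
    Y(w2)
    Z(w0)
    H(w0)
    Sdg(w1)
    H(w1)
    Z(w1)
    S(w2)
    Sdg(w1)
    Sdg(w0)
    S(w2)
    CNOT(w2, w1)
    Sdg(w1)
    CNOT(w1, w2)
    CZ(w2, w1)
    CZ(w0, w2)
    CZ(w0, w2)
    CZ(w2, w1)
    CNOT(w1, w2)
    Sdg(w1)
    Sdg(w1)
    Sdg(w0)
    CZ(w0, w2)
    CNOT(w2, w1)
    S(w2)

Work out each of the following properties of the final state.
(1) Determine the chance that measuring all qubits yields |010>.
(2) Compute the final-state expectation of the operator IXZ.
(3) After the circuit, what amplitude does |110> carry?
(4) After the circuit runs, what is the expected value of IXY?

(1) Outcome |010> occurs with probability 1/4. Key observation: the block from step 20 through step 25 cancels to the identity and can be dropped.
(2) The observable IXZ averages to -1.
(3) |110> carries amplitude -I/2 in the final state.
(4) In the final state, IXY has expectation 0.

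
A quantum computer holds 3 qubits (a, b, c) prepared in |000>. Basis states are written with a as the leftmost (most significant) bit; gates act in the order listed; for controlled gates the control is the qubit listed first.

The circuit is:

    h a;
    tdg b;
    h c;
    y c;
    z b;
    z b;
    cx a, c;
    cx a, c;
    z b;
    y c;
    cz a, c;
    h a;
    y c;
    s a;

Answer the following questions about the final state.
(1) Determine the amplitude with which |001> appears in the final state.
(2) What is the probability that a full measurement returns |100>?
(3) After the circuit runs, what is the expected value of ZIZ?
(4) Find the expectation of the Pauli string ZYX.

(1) |001> carries amplitude sqrt(2)*I/2 in the final state.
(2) A full measurement returns |100> with probability 1/2.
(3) The expectation value of ZIZ is -1.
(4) In the final state, ZYX has expectation 0.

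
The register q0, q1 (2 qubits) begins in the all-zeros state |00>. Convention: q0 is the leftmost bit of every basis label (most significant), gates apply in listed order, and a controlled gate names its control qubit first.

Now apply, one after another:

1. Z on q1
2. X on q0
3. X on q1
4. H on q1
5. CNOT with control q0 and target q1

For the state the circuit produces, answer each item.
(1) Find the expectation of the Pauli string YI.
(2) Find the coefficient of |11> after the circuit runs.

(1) In the final state, YI has expectation 0.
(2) |11> carries amplitude sqrt(2)/2 in the final state.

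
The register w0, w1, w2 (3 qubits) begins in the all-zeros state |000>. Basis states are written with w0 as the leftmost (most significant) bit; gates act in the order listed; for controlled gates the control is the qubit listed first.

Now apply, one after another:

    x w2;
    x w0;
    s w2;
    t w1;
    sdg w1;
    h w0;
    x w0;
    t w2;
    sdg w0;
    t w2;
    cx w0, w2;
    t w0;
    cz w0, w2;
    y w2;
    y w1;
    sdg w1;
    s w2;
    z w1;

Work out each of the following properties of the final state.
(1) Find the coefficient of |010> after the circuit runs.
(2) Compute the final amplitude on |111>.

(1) The final state's coefficient on |010> equals sqrt(2)*I/2.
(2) The amplitude on |111> is sqrt(2)*exp(3*I*pi/4)/2.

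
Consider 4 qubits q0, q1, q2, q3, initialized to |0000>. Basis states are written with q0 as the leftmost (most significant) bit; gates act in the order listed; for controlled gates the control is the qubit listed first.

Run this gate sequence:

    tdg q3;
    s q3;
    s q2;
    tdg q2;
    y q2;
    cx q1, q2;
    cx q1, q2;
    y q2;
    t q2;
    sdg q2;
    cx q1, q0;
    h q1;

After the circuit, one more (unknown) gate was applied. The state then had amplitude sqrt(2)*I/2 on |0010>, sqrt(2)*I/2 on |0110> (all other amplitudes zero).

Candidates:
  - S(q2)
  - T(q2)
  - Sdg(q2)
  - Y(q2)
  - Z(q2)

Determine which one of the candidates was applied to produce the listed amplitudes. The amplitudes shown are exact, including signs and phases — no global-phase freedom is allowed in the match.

The unique candidate consistent with the amplitudes is Y(q2). Key observation: the block from step 3 through step 10 cancels to the identity and can be dropped.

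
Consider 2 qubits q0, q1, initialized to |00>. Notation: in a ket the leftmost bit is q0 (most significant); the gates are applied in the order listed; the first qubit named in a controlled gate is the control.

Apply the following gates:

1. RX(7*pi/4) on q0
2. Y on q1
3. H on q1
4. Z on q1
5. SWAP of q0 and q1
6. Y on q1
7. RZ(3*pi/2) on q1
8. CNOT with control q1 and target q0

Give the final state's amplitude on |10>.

|10> carries amplitude sqrt(4 - 2*sqrt(2))*exp(3*I*pi/4)/4 in the final state.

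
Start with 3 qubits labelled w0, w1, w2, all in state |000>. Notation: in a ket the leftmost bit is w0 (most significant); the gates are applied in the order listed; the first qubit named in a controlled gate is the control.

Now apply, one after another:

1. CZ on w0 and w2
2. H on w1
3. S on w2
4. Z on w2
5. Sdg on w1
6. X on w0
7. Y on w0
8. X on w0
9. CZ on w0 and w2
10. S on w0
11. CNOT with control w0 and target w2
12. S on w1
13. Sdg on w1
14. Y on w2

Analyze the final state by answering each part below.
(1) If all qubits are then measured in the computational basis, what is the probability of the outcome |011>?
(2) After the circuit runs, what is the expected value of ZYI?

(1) The probability of measuring |011> is 0. Key observation: steps 12-13 multiply out to the identity, so the circuit reduces to the remaining gates.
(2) The expectation value of ZYI is 1.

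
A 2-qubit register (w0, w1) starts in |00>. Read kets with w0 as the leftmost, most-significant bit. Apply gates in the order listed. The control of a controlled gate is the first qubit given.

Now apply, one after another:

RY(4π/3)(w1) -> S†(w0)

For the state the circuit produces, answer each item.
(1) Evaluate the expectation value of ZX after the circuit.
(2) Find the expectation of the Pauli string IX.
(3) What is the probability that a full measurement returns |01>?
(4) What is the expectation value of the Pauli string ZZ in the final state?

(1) In the final state, ZX has expectation -sqrt(3)/2.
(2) The observable IX averages to -sqrt(3)/2.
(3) Outcome |01> occurs with probability 3/4.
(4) The observable ZZ averages to -1/2.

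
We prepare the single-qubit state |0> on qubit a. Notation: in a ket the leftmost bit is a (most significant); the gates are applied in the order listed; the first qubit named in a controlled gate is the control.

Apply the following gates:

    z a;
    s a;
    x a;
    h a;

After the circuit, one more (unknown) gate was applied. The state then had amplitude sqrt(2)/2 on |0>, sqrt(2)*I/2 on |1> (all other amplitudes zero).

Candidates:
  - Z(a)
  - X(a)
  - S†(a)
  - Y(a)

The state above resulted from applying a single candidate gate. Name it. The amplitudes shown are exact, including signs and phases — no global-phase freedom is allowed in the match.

The applied gate was S†(a).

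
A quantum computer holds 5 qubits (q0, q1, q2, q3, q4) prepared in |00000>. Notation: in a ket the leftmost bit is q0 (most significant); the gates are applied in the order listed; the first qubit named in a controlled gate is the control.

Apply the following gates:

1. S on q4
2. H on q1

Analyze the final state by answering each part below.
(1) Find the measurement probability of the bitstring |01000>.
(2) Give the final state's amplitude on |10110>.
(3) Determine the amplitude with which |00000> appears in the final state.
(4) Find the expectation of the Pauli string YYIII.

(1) The probability of measuring |01000> is 1/2.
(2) The amplitude on |10110> is 0.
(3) |00000> carries amplitude sqrt(2)/2 in the final state.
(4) The expectation value of YYIII is 0.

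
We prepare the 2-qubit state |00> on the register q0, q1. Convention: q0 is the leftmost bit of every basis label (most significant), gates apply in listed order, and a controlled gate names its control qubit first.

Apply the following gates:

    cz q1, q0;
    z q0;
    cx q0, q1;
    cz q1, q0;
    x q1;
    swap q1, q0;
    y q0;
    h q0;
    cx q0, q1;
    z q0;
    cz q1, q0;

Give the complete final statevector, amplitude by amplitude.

After the circuit, the state carries amplitude -sqrt(2)*I/2 on |00>, 0 on |01>, 0 on |10>, -sqrt(2)*I/2 on |11>.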